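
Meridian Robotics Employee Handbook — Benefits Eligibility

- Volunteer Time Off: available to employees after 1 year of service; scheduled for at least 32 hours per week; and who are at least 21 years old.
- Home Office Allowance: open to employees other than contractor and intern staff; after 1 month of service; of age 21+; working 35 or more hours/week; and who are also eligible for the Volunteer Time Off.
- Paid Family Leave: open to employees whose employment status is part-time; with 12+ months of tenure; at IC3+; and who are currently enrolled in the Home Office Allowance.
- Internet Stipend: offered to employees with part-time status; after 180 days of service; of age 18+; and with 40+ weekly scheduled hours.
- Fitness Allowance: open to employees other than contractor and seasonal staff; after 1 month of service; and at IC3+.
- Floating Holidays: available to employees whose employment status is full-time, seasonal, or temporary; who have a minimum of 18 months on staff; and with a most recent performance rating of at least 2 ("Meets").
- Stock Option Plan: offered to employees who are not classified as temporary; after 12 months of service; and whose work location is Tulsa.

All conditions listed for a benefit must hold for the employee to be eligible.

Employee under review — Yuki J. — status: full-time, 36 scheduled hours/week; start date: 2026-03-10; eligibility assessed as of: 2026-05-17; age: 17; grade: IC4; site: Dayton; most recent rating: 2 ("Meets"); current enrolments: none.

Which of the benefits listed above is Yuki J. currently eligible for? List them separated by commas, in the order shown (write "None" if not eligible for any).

Fitness Allowance

Service from 2026-03-10 to 2026-05-17: 68 days.
Volunteer Time Off — service 68 days < 1 year (≈365 days) ✗ → not eligible.
Home Office Allowance — status full-time ✓ (not excluded); service 68 days ≥ 1 month (≈30 days) ✓; age 17 < 21 ✗ → not eligible.
Paid Family Leave — status full-time ✗ (requires part-time) → not eligible.
Internet Stipend — status full-time ✗ (requires part-time) → not eligible.
Fitness Allowance — status full-time ✓ (not excluded); service 68 days ≥ 1 month (≈30 days) ✓; grade IC4 ≥ IC3 ✓ → eligible.
Floating Holidays — status full-time ✓; service 68 days < 18 months (≈540 days) ✗ → not eligible.
Stock Option Plan — status full-time ✓ (not excluded); service 68 days < 12 months (≈360 days) ✗ → not eligible.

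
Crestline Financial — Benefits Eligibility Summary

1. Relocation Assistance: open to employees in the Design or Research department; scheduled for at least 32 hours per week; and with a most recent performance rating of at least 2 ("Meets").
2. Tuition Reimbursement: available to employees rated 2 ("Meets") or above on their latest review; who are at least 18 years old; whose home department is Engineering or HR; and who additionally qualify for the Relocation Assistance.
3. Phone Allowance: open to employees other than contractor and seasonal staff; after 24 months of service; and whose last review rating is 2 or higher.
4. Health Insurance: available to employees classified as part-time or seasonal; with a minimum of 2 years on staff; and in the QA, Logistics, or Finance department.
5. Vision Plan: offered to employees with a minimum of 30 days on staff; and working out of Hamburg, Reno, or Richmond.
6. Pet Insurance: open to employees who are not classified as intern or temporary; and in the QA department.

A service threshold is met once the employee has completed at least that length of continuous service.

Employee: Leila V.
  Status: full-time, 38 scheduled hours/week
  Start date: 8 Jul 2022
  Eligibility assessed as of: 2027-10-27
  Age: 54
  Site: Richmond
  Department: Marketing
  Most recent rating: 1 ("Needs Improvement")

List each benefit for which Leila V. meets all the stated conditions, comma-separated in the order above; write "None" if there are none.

Vision Plan

Service from 8 Jul 2022 to 2027-10-27: 1937 days.
Relocation Assistance — dept Marketing ✗ → not eligible.
Tuition Reimbursement — rating 1 < 2 ✗ → not eligible.
Phone Allowance — status full-time ✓ (not excluded); service 1937 days ≥ 24 months (≈720 days) ✓; rating 1 < 2 ✗ → not eligible.
Health Insurance — status full-time ✗ (requires part-time or seasonal) → not eligible.
Vision Plan — service 1937 days ≥ 30 days ✓; site Richmond ✓ → eligible.
Pet Insurance — status full-time ✓ (not excluded); dept Marketing ✗ → not eligible.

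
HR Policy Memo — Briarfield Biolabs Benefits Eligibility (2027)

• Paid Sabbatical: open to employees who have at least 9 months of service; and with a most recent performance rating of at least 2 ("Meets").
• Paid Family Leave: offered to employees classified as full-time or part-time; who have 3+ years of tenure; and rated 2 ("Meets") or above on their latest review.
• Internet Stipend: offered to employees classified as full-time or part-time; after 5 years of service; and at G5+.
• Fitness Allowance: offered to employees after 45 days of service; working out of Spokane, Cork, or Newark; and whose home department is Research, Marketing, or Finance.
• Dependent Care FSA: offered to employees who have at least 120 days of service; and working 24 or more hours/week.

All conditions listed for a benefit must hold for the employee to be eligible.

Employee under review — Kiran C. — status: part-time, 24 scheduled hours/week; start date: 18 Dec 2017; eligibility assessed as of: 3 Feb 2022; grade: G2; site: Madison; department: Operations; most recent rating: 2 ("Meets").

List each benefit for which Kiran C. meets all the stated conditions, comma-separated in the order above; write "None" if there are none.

Paid Sabbatical, Paid Family Leave, Dependent Care FSA

Service from 18 Dec 2017 to 3 Feb 2022: 1508 days.
Paid Sabbatical — service 1508 days ≥ 9 months (≈270 days) ✓; rating 2 ≥ 2 ✓ → eligible.
Paid Family Leave — status part-time ✓; service 1508 days ≥ 3 years (≈1095 days) ✓; rating 2 ≥ 2 ✓ → eligible.
Internet Stipend — status part-time ✓; service 1508 days < 5 years (≈1825 days) ✗ → not eligible.
Fitness Allowance — service 1508 days ≥ 45 days ✓; site Madison ✗ (not Spokane, Cork, or Newark) → not eligible.
Dependent Care FSA — service 1508 days ≥ 120 days ✓; 24 hrs/wk ≥ 24 ✓ → eligible.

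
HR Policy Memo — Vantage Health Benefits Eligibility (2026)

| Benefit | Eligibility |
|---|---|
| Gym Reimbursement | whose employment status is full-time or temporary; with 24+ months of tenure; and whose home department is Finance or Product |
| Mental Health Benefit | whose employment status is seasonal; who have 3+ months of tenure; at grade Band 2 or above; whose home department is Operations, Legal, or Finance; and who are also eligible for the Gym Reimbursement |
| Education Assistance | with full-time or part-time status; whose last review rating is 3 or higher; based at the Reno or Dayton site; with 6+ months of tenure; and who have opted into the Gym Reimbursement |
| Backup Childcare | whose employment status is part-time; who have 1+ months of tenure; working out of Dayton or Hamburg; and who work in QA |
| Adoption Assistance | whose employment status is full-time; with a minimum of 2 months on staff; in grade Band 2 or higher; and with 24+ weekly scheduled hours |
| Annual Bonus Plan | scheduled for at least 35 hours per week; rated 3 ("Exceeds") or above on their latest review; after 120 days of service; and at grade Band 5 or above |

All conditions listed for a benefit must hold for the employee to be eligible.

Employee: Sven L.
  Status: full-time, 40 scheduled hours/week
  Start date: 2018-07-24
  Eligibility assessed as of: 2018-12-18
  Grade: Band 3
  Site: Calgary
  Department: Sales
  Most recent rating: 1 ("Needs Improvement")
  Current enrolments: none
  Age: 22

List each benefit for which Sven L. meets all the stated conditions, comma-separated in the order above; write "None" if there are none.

Service from 2018-07-24 to 2018-12-18: 147 days.
Gym Reimbursement — status full-time ✓; service 147 days < 24 months (≈720 days) ✗ → not eligible.
Mental Health Benefit — status full-time ✗ (requires seasonal) → not eligible.
Education Assistance — status full-time ✓; rating 1 < 3 ✗ → not eligible.
Backup Childcare — status full-time ✗ (requires part-time) → not eligible.
Adoption Assistance — status full-time ✓; service 147 days ≥ 2 months (≈60 days) ✓; grade Band 3 ≥ Band 2 ✓; 40 hrs/wk ≥ 24 ✓ → eligible.
Annual Bonus Plan — 40 hrs/wk ≥ 35 ✓; rating 1 < 3 ✗ → not eligible.

Adoption Assistance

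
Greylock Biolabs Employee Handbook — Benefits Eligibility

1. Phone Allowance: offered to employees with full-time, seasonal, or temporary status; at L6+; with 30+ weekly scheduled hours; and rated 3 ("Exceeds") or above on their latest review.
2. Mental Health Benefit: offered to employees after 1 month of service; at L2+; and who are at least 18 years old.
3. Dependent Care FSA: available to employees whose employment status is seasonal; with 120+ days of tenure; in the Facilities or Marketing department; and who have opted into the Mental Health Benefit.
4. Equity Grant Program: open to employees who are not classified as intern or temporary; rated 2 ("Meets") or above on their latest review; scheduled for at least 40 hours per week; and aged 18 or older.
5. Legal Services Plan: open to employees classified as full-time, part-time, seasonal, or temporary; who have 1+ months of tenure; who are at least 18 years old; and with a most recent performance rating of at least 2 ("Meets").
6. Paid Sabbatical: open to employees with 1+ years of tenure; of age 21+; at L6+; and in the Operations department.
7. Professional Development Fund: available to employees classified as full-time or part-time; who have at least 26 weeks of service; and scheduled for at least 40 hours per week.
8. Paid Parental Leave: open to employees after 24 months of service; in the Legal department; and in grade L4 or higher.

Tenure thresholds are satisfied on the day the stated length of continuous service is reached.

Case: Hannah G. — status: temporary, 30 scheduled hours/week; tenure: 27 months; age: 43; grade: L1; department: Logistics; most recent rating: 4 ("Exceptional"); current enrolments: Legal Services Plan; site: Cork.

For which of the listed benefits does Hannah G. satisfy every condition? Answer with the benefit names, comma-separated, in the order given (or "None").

Phone Allowance — status temporary ✓; grade L1 < L6 ✗ → not eligible.
Mental Health Benefit — service 27 months ≥ 1 month ✓; grade L1 < L2 ✗ → not eligible.
Dependent Care FSA — status temporary ✗ (requires seasonal) → not eligible.
Equity Grant Program — status temporary ✗ (excluded) → not eligible.
Legal Services Plan — status temporary ✓; service 27 months ≥ 1 month ✓; age 43 ≥ 18 ✓; rating 4 ≥ 2 ✓ → eligible.
Paid Sabbatical — service 27 months ≥ 1 year (≈365 days) ✓; age 43 ≥ 21 ✓; grade L1 < L6 ✗ → not eligible.
Professional Development Fund — status temporary ✗ (requires full-time or part-time) → not eligible.
Paid Parental Leave — service 27 months ≥ 24 months ✓; dept Logistics ✗ → not eligible.

Legal Services Plan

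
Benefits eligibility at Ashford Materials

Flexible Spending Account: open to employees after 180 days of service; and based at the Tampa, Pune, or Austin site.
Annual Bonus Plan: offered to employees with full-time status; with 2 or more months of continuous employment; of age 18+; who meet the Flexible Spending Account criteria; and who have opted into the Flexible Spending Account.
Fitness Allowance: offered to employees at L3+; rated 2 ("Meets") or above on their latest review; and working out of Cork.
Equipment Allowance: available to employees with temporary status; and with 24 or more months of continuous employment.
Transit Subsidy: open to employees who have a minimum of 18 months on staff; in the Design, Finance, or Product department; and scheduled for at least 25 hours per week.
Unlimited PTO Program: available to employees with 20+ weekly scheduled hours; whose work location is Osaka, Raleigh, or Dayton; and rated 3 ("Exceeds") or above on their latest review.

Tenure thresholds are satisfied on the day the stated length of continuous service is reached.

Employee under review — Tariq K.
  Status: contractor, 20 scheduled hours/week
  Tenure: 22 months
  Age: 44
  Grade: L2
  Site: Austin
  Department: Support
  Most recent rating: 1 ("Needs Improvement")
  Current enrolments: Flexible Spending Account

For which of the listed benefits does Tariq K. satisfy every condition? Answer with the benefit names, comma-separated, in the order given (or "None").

Flexible Spending Account

Flexible Spending Account — service 22 months ≥ 180 days ✓; site Austin ✓ → eligible.
Annual Bonus Plan — status contractor ✗ (requires full-time) → not eligible.
Fitness Allowance — grade L2 < L3 ✗ → not eligible.
Equipment Allowance — status contractor ✗ (requires temporary) → not eligible.
Transit Subsidy — service 22 months ≥ 18 months ✓; dept Support ✗ → not eligible.
Unlimited PTO Program — 20 hrs/wk ≥ 20 ✓; site Austin ✗ (not Osaka, Raleigh, or Dayton) → not eligible.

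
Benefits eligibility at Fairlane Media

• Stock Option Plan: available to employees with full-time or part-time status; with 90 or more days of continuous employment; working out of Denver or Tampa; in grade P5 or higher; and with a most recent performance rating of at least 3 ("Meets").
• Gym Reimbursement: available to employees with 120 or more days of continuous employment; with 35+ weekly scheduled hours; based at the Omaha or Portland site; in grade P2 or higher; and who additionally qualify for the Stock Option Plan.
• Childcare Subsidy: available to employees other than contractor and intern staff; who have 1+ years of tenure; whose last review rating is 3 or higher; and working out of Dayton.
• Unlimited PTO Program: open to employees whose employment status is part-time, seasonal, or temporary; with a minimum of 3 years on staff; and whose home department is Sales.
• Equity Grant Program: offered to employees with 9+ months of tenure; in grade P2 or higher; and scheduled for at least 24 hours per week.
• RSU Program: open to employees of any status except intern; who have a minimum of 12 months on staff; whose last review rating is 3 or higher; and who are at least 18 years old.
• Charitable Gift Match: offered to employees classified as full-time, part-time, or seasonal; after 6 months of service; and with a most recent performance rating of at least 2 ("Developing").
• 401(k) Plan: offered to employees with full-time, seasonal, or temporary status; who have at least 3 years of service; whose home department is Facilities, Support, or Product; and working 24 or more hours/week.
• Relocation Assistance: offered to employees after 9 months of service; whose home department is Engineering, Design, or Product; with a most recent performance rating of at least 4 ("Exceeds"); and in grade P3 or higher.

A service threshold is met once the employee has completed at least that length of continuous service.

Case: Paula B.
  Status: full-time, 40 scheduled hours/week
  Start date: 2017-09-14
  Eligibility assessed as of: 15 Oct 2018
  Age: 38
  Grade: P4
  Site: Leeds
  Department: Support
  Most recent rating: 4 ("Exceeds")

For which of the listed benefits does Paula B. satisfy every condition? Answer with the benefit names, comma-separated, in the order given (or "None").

Service from 2017-09-14 to 15 Oct 2018: 396 days.
Stock Option Plan — status full-time ✓; service 396 days ≥ 90 days ✓; site Leeds ✗ (not Denver or Tampa) → not eligible.
Gym Reimbursement — service 396 days ≥ 120 days ✓; 40 hrs/wk ≥ 35 ✓; site Leeds ✗ (not Omaha or Portland) → not eligible.
Childcare Subsidy — status full-time ✓ (not excluded); service 396 days ≥ 1 year (≈365 days) ✓; rating 4 ≥ 3 ✓; site Leeds ✗ (not Dayton) → not eligible.
Unlimited PTO Program — status full-time ✗ (requires part-time, seasonal, or temporary) → not eligible.
Equity Grant Program — service 396 days ≥ 9 months (≈270 days) ✓; grade P4 ≥ P2 ✓; 40 hrs/wk ≥ 24 ✓ → eligible.
RSU Program — status full-time ✓ (not excluded); service 396 days ≥ 12 months (≈360 days) ✓; rating 4 ≥ 3 ✓; age 38 ≥ 18 ✓ → eligible.
Charitable Gift Match — status full-time ✓; service 396 days ≥ 6 months (≈180 days) ✓; rating 4 ≥ 2 ✓ → eligible.
401(k) Plan — status full-time ✓; service 396 days < 3 years (≈1095 days) ✗ → not eligible.
Relocation Assistance — service 396 days ≥ 9 months (≈270 days) ✓; dept Support ✗ → not eligible.

Equity Grant Program, RSU Program, Charitable Gift Match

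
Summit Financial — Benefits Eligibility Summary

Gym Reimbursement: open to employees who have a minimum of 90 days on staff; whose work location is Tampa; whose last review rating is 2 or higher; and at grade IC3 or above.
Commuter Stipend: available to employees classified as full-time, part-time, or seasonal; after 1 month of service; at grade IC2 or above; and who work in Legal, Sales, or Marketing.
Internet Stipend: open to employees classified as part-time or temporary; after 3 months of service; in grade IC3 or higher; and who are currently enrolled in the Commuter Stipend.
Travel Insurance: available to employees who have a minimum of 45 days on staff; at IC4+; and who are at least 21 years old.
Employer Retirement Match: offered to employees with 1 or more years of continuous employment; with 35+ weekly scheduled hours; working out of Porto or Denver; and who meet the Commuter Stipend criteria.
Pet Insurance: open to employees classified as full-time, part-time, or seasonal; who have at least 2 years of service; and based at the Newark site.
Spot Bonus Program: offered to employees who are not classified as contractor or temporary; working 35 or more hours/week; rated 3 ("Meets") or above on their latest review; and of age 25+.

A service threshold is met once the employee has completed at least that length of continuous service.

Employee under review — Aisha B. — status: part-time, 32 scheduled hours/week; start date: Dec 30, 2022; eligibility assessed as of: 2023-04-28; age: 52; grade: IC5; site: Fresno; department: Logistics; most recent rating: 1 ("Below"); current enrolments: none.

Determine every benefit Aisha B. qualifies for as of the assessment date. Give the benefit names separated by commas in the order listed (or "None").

Service from Dec 30, 2022 to 2023-04-28: 119 days.
Gym Reimbursement — service 119 days ≥ 90 days ✓; site Fresno ✗ (not Tampa) → not eligible.
Commuter Stipend — status part-time ✓; service 119 days ≥ 1 month (≈30 days) ✓; grade IC5 ≥ IC2 ✓; dept Logistics ✗ → not eligible.
Internet Stipend — status part-time ✓; service 119 days ≥ 3 months (≈90 days) ✓; grade IC5 ≥ IC3 ✓; not enrolled in Commuter Stipend ✗ → not eligible.
Travel Insurance — service 119 days ≥ 45 days ✓; grade IC5 ≥ IC4 ✓; age 52 ≥ 21 ✓ → eligible.
Employer Retirement Match — service 119 days < 1 year (≈365 days) ✗ → not eligible.
Pet Insurance — status part-time ✓; service 119 days < 2 years (≈730 days) ✗ → not eligible.
Spot Bonus Program — status part-time ✓ (not excluded); 32 hrs/wk < 35 ✗ → not eligible.

Travel Insurance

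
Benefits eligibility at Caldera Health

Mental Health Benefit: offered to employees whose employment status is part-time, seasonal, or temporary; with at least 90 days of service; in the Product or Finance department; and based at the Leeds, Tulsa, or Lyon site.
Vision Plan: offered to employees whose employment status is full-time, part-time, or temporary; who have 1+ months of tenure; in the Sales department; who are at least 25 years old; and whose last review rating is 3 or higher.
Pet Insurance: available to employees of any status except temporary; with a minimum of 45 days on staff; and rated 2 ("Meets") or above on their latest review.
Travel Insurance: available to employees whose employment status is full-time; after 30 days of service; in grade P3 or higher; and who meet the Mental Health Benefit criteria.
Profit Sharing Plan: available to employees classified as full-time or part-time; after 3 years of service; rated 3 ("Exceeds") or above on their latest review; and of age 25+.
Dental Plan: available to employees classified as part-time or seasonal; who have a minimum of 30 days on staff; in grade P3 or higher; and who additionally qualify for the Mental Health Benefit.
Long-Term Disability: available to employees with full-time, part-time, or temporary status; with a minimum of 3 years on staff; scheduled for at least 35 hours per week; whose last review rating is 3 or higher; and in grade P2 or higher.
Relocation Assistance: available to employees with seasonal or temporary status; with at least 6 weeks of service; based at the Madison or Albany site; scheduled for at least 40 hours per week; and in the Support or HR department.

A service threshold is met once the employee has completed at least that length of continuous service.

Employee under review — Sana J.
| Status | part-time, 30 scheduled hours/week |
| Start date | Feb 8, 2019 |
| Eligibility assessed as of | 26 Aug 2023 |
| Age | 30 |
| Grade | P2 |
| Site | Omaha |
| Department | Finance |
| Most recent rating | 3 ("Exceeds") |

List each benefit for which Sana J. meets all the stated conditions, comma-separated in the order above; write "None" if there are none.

Pet Insurance, Profit Sharing Plan

Service from Feb 8, 2019 to 26 Aug 2023: 1660 days.
Mental Health Benefit — status part-time ✓; service 1660 days ≥ 90 days ✓; dept Finance ✓; site Omaha ✗ (not Leeds, Tulsa, or Lyon) → not eligible.
Vision Plan — status part-time ✓; service 1660 days ≥ 1 month (≈30 days) ✓; dept Finance ✗ → not eligible.
Pet Insurance — status part-time ✓ (not excluded); service 1660 days ≥ 45 days ✓; rating 3 ≥ 2 ✓ → eligible.
Travel Insurance — status part-time ✗ (requires full-time) → not eligible.
Profit Sharing Plan — status part-time ✓; service 1660 days ≥ 3 years (≈1095 days) ✓; rating 3 ≥ 3 ✓; age 30 ≥ 25 ✓ → eligible.
Dental Plan — status part-time ✓; service 1660 days ≥ 30 days ✓; grade P2 < P3 ✗ → not eligible.
Long-Term Disability — status part-time ✓; service 1660 days ≥ 3 years (≈1095 days) ✓; 30 hrs/wk < 35 ✗ → not eligible.
Relocation Assistance — status part-time ✗ (requires seasonal or temporary) → not eligible.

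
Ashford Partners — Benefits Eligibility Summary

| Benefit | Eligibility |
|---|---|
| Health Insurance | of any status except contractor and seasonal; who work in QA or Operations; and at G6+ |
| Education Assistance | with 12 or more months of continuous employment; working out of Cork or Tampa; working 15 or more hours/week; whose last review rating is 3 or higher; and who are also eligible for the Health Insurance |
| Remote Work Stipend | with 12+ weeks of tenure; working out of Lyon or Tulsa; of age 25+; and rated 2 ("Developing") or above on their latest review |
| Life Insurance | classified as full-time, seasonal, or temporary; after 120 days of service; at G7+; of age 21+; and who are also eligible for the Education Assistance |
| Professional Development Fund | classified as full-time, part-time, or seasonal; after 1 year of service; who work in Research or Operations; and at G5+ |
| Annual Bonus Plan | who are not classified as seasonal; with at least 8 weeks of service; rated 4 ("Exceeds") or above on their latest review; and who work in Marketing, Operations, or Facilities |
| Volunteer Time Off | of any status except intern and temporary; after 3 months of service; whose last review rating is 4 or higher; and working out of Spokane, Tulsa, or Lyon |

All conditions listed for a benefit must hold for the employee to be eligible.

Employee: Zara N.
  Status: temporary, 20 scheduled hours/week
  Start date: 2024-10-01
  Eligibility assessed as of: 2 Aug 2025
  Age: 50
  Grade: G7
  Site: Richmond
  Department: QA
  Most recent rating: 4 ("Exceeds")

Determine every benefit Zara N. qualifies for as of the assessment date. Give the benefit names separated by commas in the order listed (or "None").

Service from 2024-10-01 to 2 Aug 2025: 305 days.
Health Insurance — status temporary ✓ (not excluded); dept QA ✓; grade G7 ≥ G6 ✓ → eligible.
Education Assistance — service 305 days < 12 months (≈360 days) ✗ → not eligible.
Remote Work Stipend — service 305 days ≥ 12 weeks (≈84 days) ✓; site Richmond ✗ (not Lyon or Tulsa) → not eligible.
Life Insurance — status temporary ✓; service 305 days ≥ 120 days ✓; grade G7 ≥ G7 ✓; age 50 ≥ 21 ✓; not eligible for Education Assistance ✗ → not eligible.
Professional Development Fund — status temporary ✗ (requires full-time, part-time, or seasonal) → not eligible.
Annual Bonus Plan — status temporary ✓ (not excluded); service 305 days ≥ 8 weeks (≈56 days) ✓; rating 4 ≥ 4 ✓; dept QA ✗ → not eligible.
Volunteer Time Off — status temporary ✗ (excluded) → not eligible.

Health Insurance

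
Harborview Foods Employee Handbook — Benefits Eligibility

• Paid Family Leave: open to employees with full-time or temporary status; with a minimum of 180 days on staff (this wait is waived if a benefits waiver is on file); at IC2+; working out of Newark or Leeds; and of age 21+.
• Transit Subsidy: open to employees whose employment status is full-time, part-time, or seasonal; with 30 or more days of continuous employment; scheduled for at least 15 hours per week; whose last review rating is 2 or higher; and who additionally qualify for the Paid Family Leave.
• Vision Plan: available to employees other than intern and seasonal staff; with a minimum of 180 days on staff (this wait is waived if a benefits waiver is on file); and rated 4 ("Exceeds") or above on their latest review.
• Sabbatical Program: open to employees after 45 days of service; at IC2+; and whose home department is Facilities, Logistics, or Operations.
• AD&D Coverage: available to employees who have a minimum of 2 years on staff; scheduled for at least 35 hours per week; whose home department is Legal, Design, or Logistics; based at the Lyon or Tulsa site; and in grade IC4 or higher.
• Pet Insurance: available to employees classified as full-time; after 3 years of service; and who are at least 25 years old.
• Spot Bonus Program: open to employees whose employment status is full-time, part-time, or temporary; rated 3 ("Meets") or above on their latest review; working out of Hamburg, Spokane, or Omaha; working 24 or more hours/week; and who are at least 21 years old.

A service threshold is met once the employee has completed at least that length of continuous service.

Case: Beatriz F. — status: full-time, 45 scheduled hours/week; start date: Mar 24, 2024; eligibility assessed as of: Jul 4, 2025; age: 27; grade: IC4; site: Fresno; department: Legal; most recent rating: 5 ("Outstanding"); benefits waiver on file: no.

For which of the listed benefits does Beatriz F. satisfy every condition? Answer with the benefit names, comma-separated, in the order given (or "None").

Service from Mar 24, 2024 to Jul 4, 2025: 467 days.
Paid Family Leave — status full-time ✓; no waiver, service 467 days ≥ 180 days ✓; grade IC4 ≥ IC2 ✓; site Fresno ✗ (not Newark or Leeds) → not eligible.
Transit Subsidy — status full-time ✓; service 467 days ≥ 30 days ✓; 45 hrs/wk ≥ 15 ✓; rating 5 ≥ 2 ✓; not eligible for Paid Family Leave ✗ → not eligible.
Vision Plan — status full-time ✓ (not excluded); no waiver, service 467 days ≥ 180 days ✓; rating 5 ≥ 4 ✓ → eligible.
Sabbatical Program — service 467 days ≥ 45 days ✓; grade IC4 ≥ IC2 ✓; dept Legal ✗ → not eligible.
AD&D Coverage — service 467 days < 2 years (≈730 days) ✗ → not eligible.
Pet Insurance — status full-time ✓; service 467 days < 3 years (≈1095 days) ✗ → not eligible.
Spot Bonus Program — status full-time ✓; rating 5 ≥ 3 ✓; site Fresno ✗ (not Hamburg, Spokane, or Omaha) → not eligible.

Vision Plan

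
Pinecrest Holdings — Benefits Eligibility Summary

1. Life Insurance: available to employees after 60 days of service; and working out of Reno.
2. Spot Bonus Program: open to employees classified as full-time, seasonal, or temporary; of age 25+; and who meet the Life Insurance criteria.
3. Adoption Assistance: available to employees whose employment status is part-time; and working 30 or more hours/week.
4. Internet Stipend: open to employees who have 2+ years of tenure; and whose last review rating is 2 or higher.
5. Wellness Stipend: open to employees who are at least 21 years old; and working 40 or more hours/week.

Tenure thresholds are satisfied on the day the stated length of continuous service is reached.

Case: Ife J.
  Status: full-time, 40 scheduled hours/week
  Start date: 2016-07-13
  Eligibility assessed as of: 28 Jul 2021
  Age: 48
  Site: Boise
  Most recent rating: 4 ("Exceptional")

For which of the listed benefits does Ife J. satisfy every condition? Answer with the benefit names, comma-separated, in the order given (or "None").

Internet Stipend, Wellness Stipend

Service from 2016-07-13 to 28 Jul 2021: 1841 days.
Life Insurance — service 1841 days ≥ 60 days ✓; site Boise ✗ (not Reno) → not eligible.
Spot Bonus Program — status full-time ✓; age 48 ≥ 25 ✓; not eligible for Life Insurance ✗ → not eligible.
Adoption Assistance — status full-time ✗ (requires part-time) → not eligible.
Internet Stipend — service 1841 days ≥ 2 years (≈730 days) ✓; rating 4 ≥ 2 ✓ → eligible.
Wellness Stipend — age 48 ≥ 21 ✓; 40 hrs/wk ≥ 40 ✓ → eligible.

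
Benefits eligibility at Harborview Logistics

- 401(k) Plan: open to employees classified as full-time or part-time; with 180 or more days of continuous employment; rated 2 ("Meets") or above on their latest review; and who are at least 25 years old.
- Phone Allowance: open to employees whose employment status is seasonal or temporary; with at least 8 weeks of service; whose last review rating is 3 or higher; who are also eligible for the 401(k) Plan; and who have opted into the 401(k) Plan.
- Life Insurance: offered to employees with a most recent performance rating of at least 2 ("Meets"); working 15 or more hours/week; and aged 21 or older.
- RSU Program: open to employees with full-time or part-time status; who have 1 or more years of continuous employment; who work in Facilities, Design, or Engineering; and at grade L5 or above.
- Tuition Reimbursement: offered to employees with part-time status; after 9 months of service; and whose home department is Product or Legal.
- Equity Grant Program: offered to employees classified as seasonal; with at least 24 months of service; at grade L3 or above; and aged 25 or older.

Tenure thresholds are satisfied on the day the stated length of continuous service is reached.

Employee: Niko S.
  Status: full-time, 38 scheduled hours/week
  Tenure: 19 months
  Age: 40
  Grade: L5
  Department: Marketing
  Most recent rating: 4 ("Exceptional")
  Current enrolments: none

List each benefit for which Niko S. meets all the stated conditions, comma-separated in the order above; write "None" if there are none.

401(k) Plan — status full-time ✓; service 19 months ≥ 180 days ✓; rating 4 ≥ 2 ✓; age 40 ≥ 25 ✓ → eligible.
Phone Allowance — status full-time ✗ (requires seasonal or temporary) → not eligible.
Life Insurance — rating 4 ≥ 2 ✓; 38 hrs/wk ≥ 15 ✓; age 40 ≥ 21 ✓ → eligible.
RSU Program — status full-time ✓; service 19 months ≥ 1 year (≈365 days) ✓; dept Marketing ✗ → not eligible.
Tuition Reimbursement — status full-time ✗ (requires part-time) → not eligible.
Equity Grant Program — status full-time ✗ (requires seasonal) → not eligible.

401(k) Plan, Life Insurance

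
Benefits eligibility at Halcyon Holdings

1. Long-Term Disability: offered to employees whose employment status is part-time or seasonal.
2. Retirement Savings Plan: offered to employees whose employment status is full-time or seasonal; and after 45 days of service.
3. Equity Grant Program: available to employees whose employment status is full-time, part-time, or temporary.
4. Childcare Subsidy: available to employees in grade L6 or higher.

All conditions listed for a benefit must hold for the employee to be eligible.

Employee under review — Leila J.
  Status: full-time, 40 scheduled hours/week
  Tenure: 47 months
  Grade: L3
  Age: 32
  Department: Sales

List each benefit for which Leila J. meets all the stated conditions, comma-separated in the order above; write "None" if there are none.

Retirement Savings Plan, Equity Grant Program

Long-Term Disability — status full-time ✗ (requires part-time or seasonal) → not eligible.
Retirement Savings Plan — status full-time ✓; service 47 months ≥ 45 days ✓ → eligible.
Equity Grant Program — status full-time ✓ → eligible.
Childcare Subsidy — grade L3 < L6 ✗ → not eligible.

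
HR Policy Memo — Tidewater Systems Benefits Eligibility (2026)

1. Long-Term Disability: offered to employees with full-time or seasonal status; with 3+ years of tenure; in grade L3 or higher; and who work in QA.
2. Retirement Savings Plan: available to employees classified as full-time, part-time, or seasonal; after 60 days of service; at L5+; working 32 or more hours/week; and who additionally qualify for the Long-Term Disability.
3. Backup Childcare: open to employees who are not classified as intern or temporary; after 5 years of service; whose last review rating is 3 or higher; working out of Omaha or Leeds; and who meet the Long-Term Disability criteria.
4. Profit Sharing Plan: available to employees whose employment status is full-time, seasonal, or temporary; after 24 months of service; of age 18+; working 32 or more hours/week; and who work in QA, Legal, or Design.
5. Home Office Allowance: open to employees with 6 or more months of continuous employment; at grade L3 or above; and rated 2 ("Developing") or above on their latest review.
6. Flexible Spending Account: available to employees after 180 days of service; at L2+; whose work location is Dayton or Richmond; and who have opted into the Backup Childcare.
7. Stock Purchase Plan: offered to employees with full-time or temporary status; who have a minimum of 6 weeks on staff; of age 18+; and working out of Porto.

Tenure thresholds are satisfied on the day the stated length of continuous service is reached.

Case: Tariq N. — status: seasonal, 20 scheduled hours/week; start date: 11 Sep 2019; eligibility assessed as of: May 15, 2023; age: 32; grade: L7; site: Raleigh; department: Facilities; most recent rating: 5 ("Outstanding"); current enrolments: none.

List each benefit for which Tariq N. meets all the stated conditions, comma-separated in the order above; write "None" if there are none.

Service from 11 Sep 2019 to May 15, 2023: 1342 days.
Long-Term Disability — status seasonal ✓; service 1342 days ≥ 3 years (≈1095 days) ✓; grade L7 ≥ L3 ✓; dept Facilities ✗ → not eligible.
Retirement Savings Plan — status seasonal ✓; service 1342 days ≥ 60 days ✓; grade L7 ≥ L5 ✓; 20 hrs/wk < 32 ✗ → not eligible.
Backup Childcare — status seasonal ✓ (not excluded); service 1342 days < 5 years (≈1825 days) ✗ → not eligible.
Profit Sharing Plan — status seasonal ✓; service 1342 days ≥ 24 months (≈720 days) ✓; age 32 ≥ 18 ✓; 20 hrs/wk < 32 ✗ → not eligible.
Home Office Allowance — service 1342 days ≥ 6 months (≈180 days) ✓; grade L7 ≥ L3 ✓; rating 5 ≥ 2 ✓ → eligible.
Flexible Spending Account — service 1342 days ≥ 180 days ✓; grade L7 ≥ L2 ✓; site Raleigh ✗ (not Dayton or Richmond) → not eligible.
Stock Purchase Plan — status seasonal ✗ (requires full-time or temporary) → not eligible.

Home Office Allowance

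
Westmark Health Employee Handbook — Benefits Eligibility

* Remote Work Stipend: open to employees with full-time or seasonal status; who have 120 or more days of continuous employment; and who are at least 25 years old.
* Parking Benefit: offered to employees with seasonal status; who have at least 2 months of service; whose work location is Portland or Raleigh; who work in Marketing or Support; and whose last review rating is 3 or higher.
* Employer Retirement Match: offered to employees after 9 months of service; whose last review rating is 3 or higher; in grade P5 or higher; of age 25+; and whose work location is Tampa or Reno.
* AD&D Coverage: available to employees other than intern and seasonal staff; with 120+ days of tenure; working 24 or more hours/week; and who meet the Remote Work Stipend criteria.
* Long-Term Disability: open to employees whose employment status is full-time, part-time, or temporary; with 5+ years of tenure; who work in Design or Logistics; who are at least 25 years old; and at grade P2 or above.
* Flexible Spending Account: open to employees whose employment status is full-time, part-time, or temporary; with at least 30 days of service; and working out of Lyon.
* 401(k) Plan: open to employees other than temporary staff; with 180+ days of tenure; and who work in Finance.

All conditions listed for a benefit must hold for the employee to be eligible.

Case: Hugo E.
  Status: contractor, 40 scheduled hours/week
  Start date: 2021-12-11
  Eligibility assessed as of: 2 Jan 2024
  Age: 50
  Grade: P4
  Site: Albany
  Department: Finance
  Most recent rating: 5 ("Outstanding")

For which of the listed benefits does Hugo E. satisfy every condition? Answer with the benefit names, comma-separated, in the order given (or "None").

401(k) Plan

Service from 2021-12-11 to 2 Jan 2024: 752 days.
Remote Work Stipend — status contractor ✗ (requires full-time or seasonal) → not eligible.
Parking Benefit — status contractor ✗ (requires seasonal) → not eligible.
Employer Retirement Match — service 752 days ≥ 9 months (≈270 days) ✓; rating 5 ≥ 3 ✓; grade P4 < P5 ✗ → not eligible.
AD&D Coverage — status contractor ✓ (not excluded); service 752 days ≥ 120 days ✓; 40 hrs/wk ≥ 24 ✓; not eligible for Remote Work Stipend ✗ → not eligible.
Long-Term Disability — status contractor ✗ (requires full-time, part-time, or temporary) → not eligible.
Flexible Spending Account — status contractor ✗ (requires full-time, part-time, or temporary) → not eligible.
401(k) Plan — status contractor ✓ (not excluded); service 752 days ≥ 180 days ✓; dept Finance ✓ → eligible.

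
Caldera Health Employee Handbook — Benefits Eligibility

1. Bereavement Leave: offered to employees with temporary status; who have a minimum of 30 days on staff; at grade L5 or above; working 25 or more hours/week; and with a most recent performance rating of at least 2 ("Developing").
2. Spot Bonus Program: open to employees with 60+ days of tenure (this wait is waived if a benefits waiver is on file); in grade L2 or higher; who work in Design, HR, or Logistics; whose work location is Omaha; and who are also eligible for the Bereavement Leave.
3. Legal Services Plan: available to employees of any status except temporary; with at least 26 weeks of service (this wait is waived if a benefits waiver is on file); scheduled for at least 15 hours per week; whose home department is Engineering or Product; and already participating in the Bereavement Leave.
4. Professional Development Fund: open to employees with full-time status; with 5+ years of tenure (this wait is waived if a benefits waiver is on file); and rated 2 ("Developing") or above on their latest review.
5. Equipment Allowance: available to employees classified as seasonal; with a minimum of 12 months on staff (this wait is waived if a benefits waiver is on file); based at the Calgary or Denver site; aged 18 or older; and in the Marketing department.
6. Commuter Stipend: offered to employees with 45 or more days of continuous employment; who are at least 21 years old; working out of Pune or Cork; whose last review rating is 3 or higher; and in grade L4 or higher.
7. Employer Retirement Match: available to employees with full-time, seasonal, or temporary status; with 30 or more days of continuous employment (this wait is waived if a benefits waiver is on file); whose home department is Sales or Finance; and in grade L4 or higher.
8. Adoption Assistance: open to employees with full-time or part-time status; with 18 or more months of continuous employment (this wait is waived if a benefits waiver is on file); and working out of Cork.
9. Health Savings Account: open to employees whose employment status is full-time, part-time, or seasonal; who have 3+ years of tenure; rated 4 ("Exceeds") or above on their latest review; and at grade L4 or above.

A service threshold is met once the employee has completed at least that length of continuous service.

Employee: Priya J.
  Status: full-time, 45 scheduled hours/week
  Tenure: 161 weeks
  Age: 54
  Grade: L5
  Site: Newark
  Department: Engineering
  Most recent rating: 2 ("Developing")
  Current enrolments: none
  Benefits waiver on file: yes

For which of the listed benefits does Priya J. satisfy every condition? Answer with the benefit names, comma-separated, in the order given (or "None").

Professional Development Fund

Bereavement Leave — status full-time ✗ (requires temporary) → not eligible.
Spot Bonus Program — benefits waiver on file ✓; grade L5 ≥ L2 ✓; dept Engineering ✗ → not eligible.
Legal Services Plan — status full-time ✓ (not excluded); benefits waiver on file ✓; 45 hrs/wk ≥ 15 ✓; dept Engineering ✓; not enrolled in Bereavement Leave ✗ → not eligible.
Professional Development Fund — status full-time ✓; benefits waiver on file ✓; rating 2 ≥ 2 ✓ → eligible.
Equipment Allowance — status full-time ✗ (requires seasonal) → not eligible.
Commuter Stipend — service 161 weeks ≥ 45 days ✓; age 54 ≥ 21 ✓; site Newark ✗ (not Pune or Cork) → not eligible.
Employer Retirement Match — status full-time ✓; benefits waiver on file ✓; dept Engineering ✗ → not eligible.
Adoption Assistance — status full-time ✓; benefits waiver on file ✓; site Newark ✗ (not Cork) → not eligible.
Health Savings Account — status full-time ✓; service 161 weeks ≥ 3 years (≈1095 days) ✓; rating 2 < 4 ✗ → not eligible.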